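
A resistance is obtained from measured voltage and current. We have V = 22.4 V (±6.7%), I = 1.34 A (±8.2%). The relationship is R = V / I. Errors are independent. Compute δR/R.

0.106

Since R is a product/quotient, work with relative uncertainties:
  (1·δV/V)² = (1×0.0670)² = 0.00449;  (-1·δI/I)² = (-1×0.0820)² = 0.00672
δR/R = √(0.0112) = 0.106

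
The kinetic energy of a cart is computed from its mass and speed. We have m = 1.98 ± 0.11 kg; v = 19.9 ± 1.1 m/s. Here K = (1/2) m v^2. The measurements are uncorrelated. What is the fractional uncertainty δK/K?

K is a product of powers, so relative uncertainties combine in quadrature:
  (1·δm/m)² = (1×0.0556)² = 0.00309;  (2·δv/v)² = (2×0.0553)² = 0.0122
δK/K = √(0.0153) = 0.124

0.124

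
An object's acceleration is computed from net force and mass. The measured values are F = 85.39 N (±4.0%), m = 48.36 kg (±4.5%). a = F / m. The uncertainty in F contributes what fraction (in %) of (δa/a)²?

44.1%

(δa/a)² = (1·δF/F)² + (-1·δm/m)²
  F term: (1×0.0400)² = 0.00160
  m term: (-1×0.0450)² = 0.00202
Total = 0.00362. Share from F = 0.00160/0.00362 = 0.441.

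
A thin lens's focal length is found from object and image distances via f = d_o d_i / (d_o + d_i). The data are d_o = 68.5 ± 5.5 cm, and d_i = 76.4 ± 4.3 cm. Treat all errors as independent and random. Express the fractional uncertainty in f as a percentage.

5.00%

∂f/∂d_o = (d_i/(d_o+d_i))² = 0.278;  ∂f/∂d_i = (d_o/(d_o+d_i))² = 0.223
δf = √((∂f/∂d_o · δd_o)² + (∂f/∂d_i · δd_i)²) = √(2.34 + 0.923) = 1.81 cm
f = 36.1 cm, so δf/f = 1.81/36.1 = 0.0500.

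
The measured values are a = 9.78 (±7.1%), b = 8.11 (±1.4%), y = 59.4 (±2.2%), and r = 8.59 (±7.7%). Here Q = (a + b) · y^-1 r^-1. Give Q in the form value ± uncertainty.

0.0351 ± 0.00313

Let u = a + b = 17.9. δu = √(δa² + δb²) = √(0.482 + 0.0129) = 0.704, so δu/u = 0.0393.
Q is then a monomial in u, y, r:
δQ/Q = √((δu/u)² + (-1·δy/y)² + (-1·δr/r)²) = √(0.00155 + 0.000484 + 0.00593) = 0.0892
Q = 0.0351, so δQ = 0.0892 × 0.0351 = 0.00313.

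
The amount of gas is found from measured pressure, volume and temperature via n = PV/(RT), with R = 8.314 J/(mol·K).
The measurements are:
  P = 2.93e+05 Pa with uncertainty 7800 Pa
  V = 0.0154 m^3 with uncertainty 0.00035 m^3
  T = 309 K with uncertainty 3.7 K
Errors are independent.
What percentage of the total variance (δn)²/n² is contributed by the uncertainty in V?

(δn/n)² = (1·δP/P)² + (1·δV/V)² + (-1·δT/T)²
  P term: (1×0.0266)² = 0.000709
  V term: (1×0.0227)² = 0.000517
  T term: (-1×0.0120)² = 0.000143
Total = 0.00137. Share from V = 0.000517/0.00137 = 0.377.

37.7%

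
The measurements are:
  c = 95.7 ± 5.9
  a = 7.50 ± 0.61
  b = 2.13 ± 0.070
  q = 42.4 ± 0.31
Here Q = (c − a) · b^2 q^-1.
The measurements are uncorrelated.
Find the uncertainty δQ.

0.890

Let u = c − a = 88.2. δu = √(δc² + δa²) = √(34.8 + 0.372) = 5.93, so δu/u = 0.0673.
Q is then a monomial in u, b, q:
δQ/Q = √((δu/u)² + (2·δb/b)² + (-1·δq/q)²) = √(0.00452 + 0.00432 + 5.35e-05) = 0.0943
Q = 9.44, so δQ = 0.0943 × 9.44 = 0.890.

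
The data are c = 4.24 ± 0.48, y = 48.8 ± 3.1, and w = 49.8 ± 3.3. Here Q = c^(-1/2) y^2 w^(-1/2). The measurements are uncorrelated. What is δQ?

23.4

Q is a product of powers, so relative uncertainties combine in quadrature:
  (−½·δc/c)² = (-0.5×0.113)² = 0.00320;  (2·δy/y)² = (2×0.0635)² = 0.0161;  (−½·δw/w)² = (-0.5×0.0663)² = 0.00110
δQ/Q = √(0.0204) = 0.143
Q = 164, so δQ = 0.143 × 164 = 23.4.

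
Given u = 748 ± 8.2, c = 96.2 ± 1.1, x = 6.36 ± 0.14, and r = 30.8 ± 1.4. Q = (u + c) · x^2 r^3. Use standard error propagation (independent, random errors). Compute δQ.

Let w = u + c = 844. δw = √(δu² + δc²) = √(67.2 + 1.21) = 8.27, so δw/w = 0.00980.
Q is then a monomial in w, x, r:
δQ/Q = √((δw/w)² + (2·δx/x)² + (3·δr/r)²) = √(9.6e-05 + 0.00194 + 0.0186) = 0.144
Q = 9.98e+08, so δQ = 0.144 × 9.98e+08 = 1.43e+08.

1.43e+08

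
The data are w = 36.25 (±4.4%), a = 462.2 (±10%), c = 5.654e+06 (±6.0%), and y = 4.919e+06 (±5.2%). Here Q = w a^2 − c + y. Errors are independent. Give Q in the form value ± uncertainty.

Let p = w·a^2 = 7.744e+06. δp/p = √((1·δw/w)² + (2·δa/a)²) = √(0.00194 + 0.0400) = 0.205, so δp = 1.59e+06.
Q = p − c + y: δQ = √(δp² + δc² + δy²) = √(2.51e+12 + 1.15e+11 + 6.54e+10) = 1.64e+06
Q = 7.009e+06.

(7.009 ± 1.64) × 10^6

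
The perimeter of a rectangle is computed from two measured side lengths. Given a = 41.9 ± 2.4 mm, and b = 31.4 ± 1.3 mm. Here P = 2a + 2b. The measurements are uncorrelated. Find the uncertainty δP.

For a sum/difference, combine absolute errors in quadrature:
  (2·δa)² = 23.0;  (2·δb)² = 6.76
δP = √(29.8) = 5.46 mm

5.46 mm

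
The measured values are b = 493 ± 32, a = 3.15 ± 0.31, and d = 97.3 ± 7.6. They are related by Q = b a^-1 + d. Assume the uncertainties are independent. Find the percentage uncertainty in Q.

Let p = b·a^-1 = 157. δp/p = √((1·δb/b)² + (-1·δa/a)²) = √(0.00421 + 0.00969) = 0.118, so δp = 18.5.
Q = p + d: δQ = √(δp² + δd²) = √(340 + 57.8) = 20.0
Q = 254, so δQ/Q = 20.0/254 = 0.0786.

7.86%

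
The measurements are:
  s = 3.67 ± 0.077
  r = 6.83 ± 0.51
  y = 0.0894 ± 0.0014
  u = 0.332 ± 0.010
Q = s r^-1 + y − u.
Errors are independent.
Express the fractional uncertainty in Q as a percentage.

Let p = s·r^-1 = 0.537. δp/p = √((1·δs/s)² + (-1·δr/r)²) = √(0.000440 + 0.00558) = 0.0776, so δp = 0.0417.
Q = p + y − u: δQ = √(δp² + δy² + δu²) = √(0.00174 + 1.96e-06 + 0.000100) = 0.0429
Q = 0.295, so δQ/Q = 0.0429/0.295 = 0.145.

14.5%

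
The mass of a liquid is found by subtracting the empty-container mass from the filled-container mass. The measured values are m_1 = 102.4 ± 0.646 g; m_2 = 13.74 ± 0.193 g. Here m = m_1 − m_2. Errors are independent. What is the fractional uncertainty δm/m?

0.00760

For a sum/difference, combine absolute errors in quadrature:
  (δm_1)² = 0.417;  (δm_2)² = 0.0372
δm = √(0.455) = 0.674 g
m = 88.66 g, so δm/m = 0.674/88.66 = 0.00760.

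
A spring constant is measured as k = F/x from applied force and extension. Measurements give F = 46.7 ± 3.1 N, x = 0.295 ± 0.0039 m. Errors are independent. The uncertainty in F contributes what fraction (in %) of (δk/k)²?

96.2%

(δk/k)² = (1·δF/F)² + (-1·δx/x)²
  F term: (1×0.0664)² = 0.00441
  x term: (-1×0.0132)² = 0.000175
Total = 0.00458. Share from F = 0.00441/0.00458 = 0.962.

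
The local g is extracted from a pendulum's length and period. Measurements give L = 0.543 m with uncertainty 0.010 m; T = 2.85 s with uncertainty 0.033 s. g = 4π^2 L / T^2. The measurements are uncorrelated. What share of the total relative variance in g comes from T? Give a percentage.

(δg/g)² = (1·δL/L)² + (-2·δT/T)²
  L term: (1×0.0184)² = 0.000339
  T term: (-2×0.0116)² = 0.000536
Total = 0.000875. Share from T = 0.000536/0.000875 = 0.613.

61.3%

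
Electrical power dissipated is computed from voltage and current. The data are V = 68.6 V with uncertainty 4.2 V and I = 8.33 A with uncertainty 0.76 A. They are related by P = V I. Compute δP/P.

Since P is a product/quotient, work with relative uncertainties:
  (1·δV/V)² = (1×0.0612)² = 0.00375;  (1·δI/I)² = (1×0.0912)² = 0.00832
δP/P = √(0.0121) = 0.110

0.110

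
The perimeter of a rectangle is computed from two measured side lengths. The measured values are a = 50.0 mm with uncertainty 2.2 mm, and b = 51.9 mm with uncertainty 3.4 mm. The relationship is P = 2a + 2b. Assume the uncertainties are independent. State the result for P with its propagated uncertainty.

204 ± 8.10 mm

For a sum/difference, combine absolute errors in quadrature:
  (2·δa)² = 19.4;  (2·δb)² = 46.2
δP = √(65.6) = 8.10 mm
P = 204 mm.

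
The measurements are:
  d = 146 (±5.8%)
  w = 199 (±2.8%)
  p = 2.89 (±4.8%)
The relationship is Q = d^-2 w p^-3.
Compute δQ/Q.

0.187

Q is a product of powers, so relative uncertainties combine in quadrature:
  (-2·δd/d)² = (-2×0.0580)² = 0.0135;  (1·δw/w)² = (1×0.0280)² = 0.000784;  (-3·δp/p)² = (-3×0.0480)² = 0.0207
δQ/Q = √(0.0350) = 0.187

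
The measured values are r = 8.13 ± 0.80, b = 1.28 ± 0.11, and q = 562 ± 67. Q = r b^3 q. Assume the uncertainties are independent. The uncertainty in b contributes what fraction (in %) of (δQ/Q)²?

(δQ/Q)² = (1·δr/r)² + (3·δb/b)² + (1·δq/q)²
  r term: (1×0.0984)² = 0.00968
  b term: (3×0.0859)² = 0.0665
  q term: (1×0.119)² = 0.0142
Total = 0.0904. Share from b = 0.0665/0.0904 = 0.736.

73.6%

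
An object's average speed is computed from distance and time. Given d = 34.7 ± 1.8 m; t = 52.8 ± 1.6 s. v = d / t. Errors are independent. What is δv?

Relative error in a monomial: (δv/v)² = Σ (nᵢ · δxᵢ/xᵢ)².
  (1·δd/d)² = (1×0.0519)² = 0.00269;  (-1·δt/t)² = (-1×0.0303)² = 0.000918
δv/v = √(0.00361) = 0.0601
v = 0.657 m/s, so δv = 0.0601 × 0.657 = 0.0395 m/s.

0.0395 m/s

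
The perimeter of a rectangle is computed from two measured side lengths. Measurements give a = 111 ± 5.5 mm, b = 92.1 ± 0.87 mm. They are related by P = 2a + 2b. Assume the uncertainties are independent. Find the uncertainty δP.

11.1 mm

Absolute uncertainties add in quadrature for a linear combination:
  (2·δa)² = 121;  (2·δb)² = 3.03
δP = √(124) = 11.1 mm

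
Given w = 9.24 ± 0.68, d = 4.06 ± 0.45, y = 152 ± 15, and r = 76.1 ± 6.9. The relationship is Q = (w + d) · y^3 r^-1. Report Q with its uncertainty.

Let u = w + d = 13.3. δu = √(δw² + δd²) = √(0.462 + 0.203) = 0.815, so δu/u = 0.0613.
Q is then a monomial in u, y, r:
δQ/Q = √((δu/u)² + (3·δy/y)² + (-1·δr/r)²) = √(0.00376 + 0.0876 + 0.00822) = 0.316
Q = 6.14e+05, so δQ = 0.316 × 6.14e+05 = 1.94e+05.

(6.14 ± 1.94) × 10^5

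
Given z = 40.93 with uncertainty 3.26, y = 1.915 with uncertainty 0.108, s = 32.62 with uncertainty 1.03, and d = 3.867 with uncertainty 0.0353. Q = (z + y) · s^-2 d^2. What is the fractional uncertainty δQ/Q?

0.101

Let u = z + y = 42.84. δu = √(δz² + δy²) = √(10.6 + 0.0117) = 3.26, so δu/u = 0.0761.
Q is then a monomial in u, s, d:
δQ/Q = √((δu/u)² + (-2·δs/s)² + (2·δd/d)²) = √(0.00580 + 0.00399 + 0.000333) = 0.101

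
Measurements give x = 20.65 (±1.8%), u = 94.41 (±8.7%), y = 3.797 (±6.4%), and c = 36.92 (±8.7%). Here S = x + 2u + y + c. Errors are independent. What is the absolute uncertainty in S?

16.7

Absolute uncertainties add in quadrature for a linear combination:
  (δx)² = 0.138;  (2·δu)² = 270;  (δy)² = 0.0591;  (δc)² = 10.3
δS = √(280) = 16.7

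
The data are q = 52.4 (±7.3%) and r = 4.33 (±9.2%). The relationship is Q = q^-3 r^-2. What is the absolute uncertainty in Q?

1.06e-07

Relative error in a monomial: (δQ/Q)² = Σ (nᵢ · δxᵢ/xᵢ)².
  (-3·δq/q)² = (-3×0.0730)² = 0.0480;  (-2·δr/r)² = (-2×0.0920)² = 0.0339
δQ/Q = √(0.0818) = 0.286
Q = 3.71e-07, so δQ = 0.286 × 3.71e-07 = 1.06e-07.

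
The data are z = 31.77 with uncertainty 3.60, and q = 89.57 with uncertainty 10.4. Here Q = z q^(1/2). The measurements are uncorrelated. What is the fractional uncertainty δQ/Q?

Q is a product of powers, so relative uncertainties combine in quadrature:
  (1·δz/z)² = (1×0.113)² = 0.0128;  (½·δq/q)² = (0.5×0.116)² = 0.00337
δQ/Q = √(0.0162) = 0.127

0.127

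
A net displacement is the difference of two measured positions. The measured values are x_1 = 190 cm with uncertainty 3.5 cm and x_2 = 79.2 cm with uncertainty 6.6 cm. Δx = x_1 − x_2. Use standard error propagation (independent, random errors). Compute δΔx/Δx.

0.0674

Δx is a linear combination, so absolute uncertainties add in quadrature:
  (δx_1)² = 12.2;  (δx_2)² = 43.6
δΔx = √(55.8) = 7.47 cm
Δx = 111 cm, so δΔx/Δx = 7.47/111 = 0.0674.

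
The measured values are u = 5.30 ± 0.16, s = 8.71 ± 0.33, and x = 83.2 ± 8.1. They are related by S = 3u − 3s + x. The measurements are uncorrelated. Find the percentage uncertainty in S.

11.2%

Sums and differences: (δS)² = Σ (cᵢ δxᵢ)².
  (3·δu)² = 0.230;  (3·δs)² = 0.980;  (δx)² = 65.6
δS = √(66.8) = 8.17
S = 73.0, so δS/S = 8.17/73.0 = 0.112.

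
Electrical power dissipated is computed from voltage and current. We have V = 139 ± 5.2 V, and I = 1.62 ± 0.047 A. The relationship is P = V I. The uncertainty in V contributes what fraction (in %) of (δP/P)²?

62.4%

(δP/P)² = (1·δV/V)² + (1·δI/I)²
  V term: (1×0.0374)² = 0.00140
  I term: (1×0.0290)² = 0.000842
Total = 0.00224. Share from V = 0.00140/0.00224 = 0.624.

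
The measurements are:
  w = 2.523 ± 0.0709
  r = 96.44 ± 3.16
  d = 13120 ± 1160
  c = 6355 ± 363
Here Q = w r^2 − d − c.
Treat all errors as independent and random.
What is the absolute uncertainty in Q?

Let p = w·r^2 = 23470. δp/p = √((1·δw/w)² + (2·δr/r)²) = √(0.000790 + 0.00429) = 0.0713, so δp = 1670.
Q = p − d − c: δQ = √(δp² + δd² + δc²) = √(2.8e+06 + 1.35e+06 + 1.32e+05) = 2070

2070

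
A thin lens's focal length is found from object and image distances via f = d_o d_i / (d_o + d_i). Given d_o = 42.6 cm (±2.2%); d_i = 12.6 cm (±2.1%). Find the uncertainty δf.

0.165 cm

∂f/∂d_o = (d_i/(d_o+d_i))² = 0.0521;  ∂f/∂d_i = (d_o/(d_o+d_i))² = 0.596
δf = √((∂f/∂d_o · δd_o)² + (∂f/∂d_i · δd_i)²) = √(0.00238 + 0.0248) = 0.165 cm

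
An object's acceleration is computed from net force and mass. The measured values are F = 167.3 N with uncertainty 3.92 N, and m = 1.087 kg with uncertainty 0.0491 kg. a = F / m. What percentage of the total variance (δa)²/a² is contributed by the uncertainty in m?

78.8%

(δa/a)² = (1·δF/F)² + (-1·δm/m)²
  F term: (1×0.0234)² = 0.000549
  m term: (-1×0.0452)² = 0.00204
Total = 0.00259. Share from m = 0.00204/0.00259 = 0.788.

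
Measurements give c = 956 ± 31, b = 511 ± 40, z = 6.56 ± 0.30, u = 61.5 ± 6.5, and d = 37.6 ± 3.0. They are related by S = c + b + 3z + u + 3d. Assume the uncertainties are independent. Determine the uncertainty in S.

51.8

Sums and differences: (δS)² = Σ (cᵢ δxᵢ)².
  (δc)² = 961;  (δb)² = 1600;  (3·δz)² = 0.810;  (δu)² = 42.2;  (3·δd)² = 81.0
δS = √(2690) = 51.8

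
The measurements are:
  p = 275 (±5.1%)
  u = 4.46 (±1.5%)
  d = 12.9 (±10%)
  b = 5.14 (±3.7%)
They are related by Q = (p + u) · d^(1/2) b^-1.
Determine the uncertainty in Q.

Let w = p + u = 279. δw = √(δp² + δu²) = √(197 + 0.00448) = 14.0, so δw/w = 0.0502.
Q is then a monomial in w, d, b:
δQ/Q = √((δw/w)² + (½·δd/d)² + (-1·δb/b)²) = √(0.00252 + 0.00250 + 0.00137) = 0.0799
Q = 195, so δQ = 0.0799 × 195 = 15.6.

15.6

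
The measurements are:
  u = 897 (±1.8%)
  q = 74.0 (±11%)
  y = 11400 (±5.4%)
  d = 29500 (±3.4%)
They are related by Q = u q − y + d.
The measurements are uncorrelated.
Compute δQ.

Let p = u·q = 66400. δp/p = √((1·δu/u)² + (1·δq/q)²) = √(0.000324 + 0.0121) = 0.111, so δp = 7400.
Q = p − y + d: δQ = √(δp² + δy² + δd²) = √(5.47e+07 + 3.79e+05 + 1.01e+06) = 7490

7490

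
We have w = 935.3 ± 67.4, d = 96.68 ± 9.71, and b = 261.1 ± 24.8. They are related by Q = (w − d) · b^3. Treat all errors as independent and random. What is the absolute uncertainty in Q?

Let u = w − d = 838.6. δu = √(δw² + δd²) = √(4540 + 94.3) = 68.1, so δu/u = 0.0812.
Q is then a monomial in u, b:
δQ/Q = √((δu/u)² + (3·δb/b)²) = √(0.00659 + 0.0812) = 0.296
Q = 1.493e+10, so δQ = 0.296 × 1.493e+10 = 4.42e+09.

4.42e+09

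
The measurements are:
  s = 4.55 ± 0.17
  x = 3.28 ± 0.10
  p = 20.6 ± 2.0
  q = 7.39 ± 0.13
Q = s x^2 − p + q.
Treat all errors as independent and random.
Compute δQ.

4.03

Let w = s·x^2 = 49.0. δw/w = √((1·δs/s)² + (2·δx/x)²) = √(0.00140 + 0.00372) = 0.0715, so δw = 3.50.
Q = w − p + q: δQ = √(δw² + δp² + δq²) = √(12.3 + 4.00 + 0.0169) = 4.03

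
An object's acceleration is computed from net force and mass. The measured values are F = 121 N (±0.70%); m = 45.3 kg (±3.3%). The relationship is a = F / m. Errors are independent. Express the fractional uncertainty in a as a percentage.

Relative error in a monomial: (δa/a)² = Σ (nᵢ · δxᵢ/xᵢ)².
  (1·δF/F)² = (1×0.00700)² = 4.9e-05;  (-1·δm/m)² = (-1×0.0330)² = 0.00109
δa/a = √(0.00114) = 0.0337

3.37%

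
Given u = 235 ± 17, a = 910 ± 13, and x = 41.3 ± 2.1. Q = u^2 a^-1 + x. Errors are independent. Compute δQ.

9.07

Let p = u^2·a^-1 = 60.7. δp/p = √((2·δu/u)² + (-1·δa/a)²) = √(0.0209 + 0.000204) = 0.145, so δp = 8.82.
Q = p + x: δQ = √(δp² + δx²) = √(77.8 + 4.41) = 9.07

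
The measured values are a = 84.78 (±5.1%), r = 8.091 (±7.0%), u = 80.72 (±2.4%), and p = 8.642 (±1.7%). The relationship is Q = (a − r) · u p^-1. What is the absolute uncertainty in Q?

Let w = a − r = 76.69. δw = √(δa² + δr²) = √(18.7 + 0.321) = 4.36, so δw/w = 0.0569.
Q is then a monomial in w, u, p:
δQ/Q = √((δw/w)² + (1·δu/u)² + (-1·δp/p)²) = √(0.00323 + 0.000576 + 0.000289) = 0.0640
Q = 716.3, so δQ = 0.0640 × 716.3 = 45.9.

45.9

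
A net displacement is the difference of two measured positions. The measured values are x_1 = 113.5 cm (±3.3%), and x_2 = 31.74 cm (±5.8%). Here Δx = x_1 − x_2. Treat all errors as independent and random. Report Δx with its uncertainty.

81.76 ± 4.17 cm

Sums and differences: (δΔx)² = Σ (cᵢ δxᵢ)².
  (δx_1)² = 14.0;  (δx_2)² = 3.39
δΔx = √(17.4) = 4.17 cm
Δx = 81.76 cm.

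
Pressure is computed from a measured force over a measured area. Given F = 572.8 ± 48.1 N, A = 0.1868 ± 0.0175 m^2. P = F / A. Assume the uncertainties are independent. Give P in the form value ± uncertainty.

For a monomial P ∝ F, A^-1, fractional errors add in quadrature:
  (1·δF/F)² = (1×0.0840)² = 0.00705;  (-1·δA/A)² = (-1×0.0937)² = 0.00878
δP/P = √(0.0158) = 0.126
P = 3066 Pa, so δP = 0.126 × 3066 = 386 Pa.

3066 ± 386 Pa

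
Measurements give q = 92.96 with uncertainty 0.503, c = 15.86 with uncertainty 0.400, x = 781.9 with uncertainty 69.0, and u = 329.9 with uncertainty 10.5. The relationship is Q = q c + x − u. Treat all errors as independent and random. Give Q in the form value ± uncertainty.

1926 ± 79.5

Let p = q·c = 1474. δp/p = √((1·δq/q)² + (1·δc/c)²) = √(2.93e-05 + 0.000636) = 0.0258, so δp = 38.0.
Q = p + x − u: δQ = √(δp² + δx² + δu²) = √(1450 + 4760 + 110) = 79.5
Q = 1926.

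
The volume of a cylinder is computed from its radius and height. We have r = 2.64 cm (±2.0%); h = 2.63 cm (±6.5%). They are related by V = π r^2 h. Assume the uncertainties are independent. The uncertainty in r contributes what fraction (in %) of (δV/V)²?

27.5%

(δV/V)² = (2·δr/r)² + (1·δh/h)²
  r term: (2×0.0200)² = 0.00160
  h term: (1×0.0650)² = 0.00423
Total = 0.00583. Share from r = 0.00160/0.00583 = 0.275.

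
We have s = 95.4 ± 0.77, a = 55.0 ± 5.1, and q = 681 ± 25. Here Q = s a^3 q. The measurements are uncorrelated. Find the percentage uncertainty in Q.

For a monomial Q ∝ s, a^3, q, fractional errors add in quadrature:
  (1·δs/s)² = (1×0.00807)² = 6.51e-05;  (3·δa/a)² = (3×0.0927)² = 0.0774;  (1·δq/q)² = (1×0.0367)² = 0.00135
δQ/Q = √(0.0788) = 0.281

28.1%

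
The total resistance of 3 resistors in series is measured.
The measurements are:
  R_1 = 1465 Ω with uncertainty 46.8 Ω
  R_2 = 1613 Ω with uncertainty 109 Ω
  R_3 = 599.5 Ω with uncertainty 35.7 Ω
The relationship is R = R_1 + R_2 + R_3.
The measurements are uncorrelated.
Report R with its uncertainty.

3678 ± 124 Ω

R is a linear combination, so absolute uncertainties add in quadrature:
  (δR_1)² = 2190;  (δR_2)² = 11900;  (δR_3)² = 1270
δR = √(15300) = 124 Ω
R = 3678 Ω.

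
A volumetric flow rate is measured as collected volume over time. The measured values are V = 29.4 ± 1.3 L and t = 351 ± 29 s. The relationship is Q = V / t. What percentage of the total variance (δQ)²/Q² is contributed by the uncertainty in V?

(δQ/Q)² = (1·δV/V)² + (-1·δt/t)²
  V term: (1×0.0442)² = 0.00196
  t term: (-1×0.0826)² = 0.00683
Total = 0.00878. Share from V = 0.00196/0.00878 = 0.223.

22.3%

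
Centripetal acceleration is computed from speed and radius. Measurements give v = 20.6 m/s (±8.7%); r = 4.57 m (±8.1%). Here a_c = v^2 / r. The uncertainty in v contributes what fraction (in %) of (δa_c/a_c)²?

82.2%

(δa_c/a_c)² = (2·δv/v)² + (-1·δr/r)²
  v term: (2×0.0870)² = 0.0303
  r term: (-1×0.0810)² = 0.00656
Total = 0.0368. Share from v = 0.0303/0.0368 = 0.822.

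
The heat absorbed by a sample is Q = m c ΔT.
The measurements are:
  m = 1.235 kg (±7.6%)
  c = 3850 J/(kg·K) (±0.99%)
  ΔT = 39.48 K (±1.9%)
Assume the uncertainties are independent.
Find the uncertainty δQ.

14800 J

Each factor contributes (exponent × relative error)² to (δQ/Q)²:
  (1·δm/m)² = (1×0.0760)² = 0.00578;  (1·δc/c)² = (1×0.00990)² = 9.8e-05;  (1·δΔT/ΔT)² = (1×0.0190)² = 0.000361
δQ/Q = √(0.00624) = 0.0790
Q = 187700 J, so δQ = 0.0790 × 187700 = 14800 J.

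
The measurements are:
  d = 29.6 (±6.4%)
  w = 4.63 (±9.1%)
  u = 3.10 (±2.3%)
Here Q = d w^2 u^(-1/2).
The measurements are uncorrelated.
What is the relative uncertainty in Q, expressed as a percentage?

Products/powers → add relative errors in quadrature, weighted by exponent:
  (1·δd/d)² = (1×0.0640)² = 0.00410;  (2·δw/w)² = (2×0.0910)² = 0.0331;  (−½·δu/u)² = (-0.5×0.0230)² = 0.000132
δQ/Q = √(0.0374) = 0.193

19.3%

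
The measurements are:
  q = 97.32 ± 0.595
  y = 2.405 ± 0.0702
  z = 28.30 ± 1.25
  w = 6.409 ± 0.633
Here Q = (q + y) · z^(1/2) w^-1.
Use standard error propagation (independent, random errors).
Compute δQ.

8.39

Let u = q + y = 99.72. δu = √(δq² + δy²) = √(0.354 + 0.00493) = 0.599, so δu/u = 0.00601.
Q is then a monomial in u, z, w:
δQ/Q = √((δu/u)² + (½·δz/z)² + (-1·δw/w)²) = √(3.61e-05 + 0.000488 + 0.00975) = 0.101
Q = 82.78, so δQ = 0.101 × 82.78 = 8.39.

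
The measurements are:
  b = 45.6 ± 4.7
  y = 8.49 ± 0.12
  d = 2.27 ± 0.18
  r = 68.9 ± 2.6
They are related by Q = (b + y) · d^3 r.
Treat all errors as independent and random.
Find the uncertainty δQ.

Let u = b + y = 54.1. δu = √(δb² + δy²) = √(22.1 + 0.0144) = 4.70, so δu/u = 0.0869.
Q is then a monomial in u, d, r:
δQ/Q = √((δu/u)² + (3·δd/d)² + (1·δr/r)²) = √(0.00756 + 0.0566 + 0.00142) = 0.256
Q = 43600, so δQ = 0.256 × 43600 = 11200.

11200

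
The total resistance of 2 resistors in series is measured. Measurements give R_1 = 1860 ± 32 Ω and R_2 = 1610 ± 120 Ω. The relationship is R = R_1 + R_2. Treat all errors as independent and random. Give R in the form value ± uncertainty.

3470 ± 124 Ω

Sums and differences: (δR)² = Σ (cᵢ δxᵢ)².
  (δR_1)² = 1020;  (δR_2)² = 14400
δR = √(15400) = 124 Ω
R = 3470 Ω.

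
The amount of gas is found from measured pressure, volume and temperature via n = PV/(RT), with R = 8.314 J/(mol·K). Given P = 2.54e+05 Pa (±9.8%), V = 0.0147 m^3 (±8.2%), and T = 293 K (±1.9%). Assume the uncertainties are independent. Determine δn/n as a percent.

12.9%

Each factor contributes (exponent × relative error)² to (δn/n)²:
  (1·δP/P)² = (1×0.0980)² = 0.00960;  (1·δV/V)² = (1×0.0820)² = 0.00672;  (-1·δT/T)² = (-1×0.0190)² = 0.000361
δn/n = √(0.0167) = 0.129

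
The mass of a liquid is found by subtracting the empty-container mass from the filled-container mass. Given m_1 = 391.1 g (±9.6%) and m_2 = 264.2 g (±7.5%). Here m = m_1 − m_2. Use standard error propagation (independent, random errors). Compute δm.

42.5 g

Each term contributes (cᵢ δxᵢ)² to (δm)²:
  (δm_1)² = 1410;  (δm_2)² = 393
δm = √(1800) = 42.5 g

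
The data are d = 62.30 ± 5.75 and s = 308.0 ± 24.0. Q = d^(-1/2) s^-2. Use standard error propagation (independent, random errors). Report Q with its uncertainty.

(1.336 ± 0.217) × 10^-6

Q is a product of powers, so relative uncertainties combine in quadrature:
  (−½·δd/d)² = (-0.5×0.0923)² = 0.00213;  (-2·δs/s)² = (-2×0.0779)² = 0.0243
δQ/Q = √(0.0264) = 0.163
Q = 1.336e-06, so δQ = 0.163 × 1.336e-06 = 2.17e-07.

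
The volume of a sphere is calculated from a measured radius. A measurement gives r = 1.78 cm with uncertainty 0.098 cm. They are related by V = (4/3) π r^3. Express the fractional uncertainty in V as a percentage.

16.5%

V ∝ r^3, so δV/V = |3| · δr/r = 3 × 0.0551 = 0.165.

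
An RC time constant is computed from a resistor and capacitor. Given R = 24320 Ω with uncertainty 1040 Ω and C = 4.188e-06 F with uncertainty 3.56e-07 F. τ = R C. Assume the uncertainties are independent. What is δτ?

τ is a product of powers, so relative uncertainties combine in quadrature:
  (1·δR/R)² = (1×0.0428)² = 0.00183;  (1·δC/C)² = (1×0.0850)² = 0.00723
δτ/τ = √(0.00905) = 0.0952
τ = 0.1019 s, so δτ = 0.0952 × 0.1019 = 0.00969 s.

0.00969 s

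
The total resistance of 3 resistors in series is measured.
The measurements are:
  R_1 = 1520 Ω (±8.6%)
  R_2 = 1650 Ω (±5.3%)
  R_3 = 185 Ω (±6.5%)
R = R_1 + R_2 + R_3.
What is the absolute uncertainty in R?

158 Ω

R is a linear combination, so absolute uncertainties add in quadrature:
  (δR_1)² = 17100;  (δR_2)² = 7650;  (δR_3)² = 145
δR = √(24900) = 158 Ω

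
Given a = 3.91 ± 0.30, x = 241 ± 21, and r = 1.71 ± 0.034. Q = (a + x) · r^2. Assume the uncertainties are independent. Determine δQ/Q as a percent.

Let u = a + x = 245. δu = √(δa² + δx²) = √(0.0900 + 441) = 21.0, so δu/u = 0.0858.
Q is then a monomial in u, r:
δQ/Q = √((δu/u)² + (2·δr/r)²) = √(0.00735 + 0.00158) = 0.0945

9.45%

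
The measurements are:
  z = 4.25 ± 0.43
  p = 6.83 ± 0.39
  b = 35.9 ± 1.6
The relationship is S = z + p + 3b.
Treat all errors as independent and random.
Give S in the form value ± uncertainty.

For a sum/difference, combine absolute errors in quadrature:
  (δz)² = 0.185;  (δp)² = 0.152;  (3·δb)² = 23.0
δS = √(23.4) = 4.83
S = 119.

119 ± 4.83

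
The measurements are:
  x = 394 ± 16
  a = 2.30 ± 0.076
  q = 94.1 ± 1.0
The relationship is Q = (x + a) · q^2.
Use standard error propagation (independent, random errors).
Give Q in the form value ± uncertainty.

Let u = x + a = 396. δu = √(δx² + δa²) = √(256 + 0.00578) = 16.0, so δu/u = 0.0404.
Q is then a monomial in u, q:
δQ/Q = √((δu/u)² + (2·δq/q)²) = √(0.00163 + 0.000452) = 0.0456
Q = 3.51e+06, so δQ = 0.0456 × 3.51e+06 = 1.6e+05.

(3.51 ± 0.160) × 10^6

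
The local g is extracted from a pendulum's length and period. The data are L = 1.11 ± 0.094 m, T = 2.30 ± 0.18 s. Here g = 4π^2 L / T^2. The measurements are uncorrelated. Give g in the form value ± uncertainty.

Each factor contributes (exponent × relative error)² to (δg/g)²:
  (1·δL/L)² = (1×0.0847)² = 0.00717;  (-2·δT/T)² = (-2×0.0783)² = 0.0245
δg/g = √(0.0317) = 0.178
g = 8.28 m/s^2, so δg = 0.178 × 8.28 = 1.47 m/s^2.

8.28 ± 1.47 m/s^2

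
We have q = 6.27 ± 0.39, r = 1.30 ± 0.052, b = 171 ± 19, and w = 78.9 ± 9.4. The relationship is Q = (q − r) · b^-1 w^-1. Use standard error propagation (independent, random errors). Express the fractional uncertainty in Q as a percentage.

18.1%

Let u = q − r = 4.97. δu = √(δq² + δr²) = √(0.152 + 0.00270) = 0.393, so δu/u = 0.0792.
Q is then a monomial in u, b, w:
δQ/Q = √((δu/u)² + (-1·δb/b)² + (-1·δw/w)²) = √(0.00627 + 0.0123 + 0.0142) = 0.181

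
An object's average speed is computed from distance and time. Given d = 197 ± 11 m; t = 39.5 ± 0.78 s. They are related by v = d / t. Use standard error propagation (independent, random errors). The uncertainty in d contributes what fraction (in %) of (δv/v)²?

(δv/v)² = (1·δd/d)² + (-1·δt/t)²
  d term: (1×0.0558)² = 0.00312
  t term: (-1×0.0197)² = 0.000390
Total = 0.00351. Share from d = 0.00312/0.00351 = 0.889.

88.9%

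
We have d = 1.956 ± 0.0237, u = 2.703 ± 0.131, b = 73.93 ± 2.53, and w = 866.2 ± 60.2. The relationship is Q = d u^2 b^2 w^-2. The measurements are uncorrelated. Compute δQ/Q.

0.183

Since Q is a product/quotient, work with relative uncertainties:
  (1·δd/d)² = (1×0.0121)² = 0.000147;  (2·δu/u)² = (2×0.0485)² = 0.00940;  (2·δb/b)² = (2×0.0342)² = 0.00468;  (-2·δw/w)² = (-2×0.0695)² = 0.0193
δQ/Q = √(0.0335) = 0.183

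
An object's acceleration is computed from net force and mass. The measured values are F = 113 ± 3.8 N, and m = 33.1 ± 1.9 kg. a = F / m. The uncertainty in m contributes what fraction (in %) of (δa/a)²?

(δa/a)² = (1·δF/F)² + (-1·δm/m)²
  F term: (1×0.0336)² = 0.00113
  m term: (-1×0.0574)² = 0.00329
Total = 0.00443. Share from m = 0.00329/0.00443 = 0.744.

74.4%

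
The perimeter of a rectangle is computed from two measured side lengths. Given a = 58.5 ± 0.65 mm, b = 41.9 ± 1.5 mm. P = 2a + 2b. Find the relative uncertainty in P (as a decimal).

0.0163

For a sum/difference, combine absolute errors in quadrature:
  (2·δa)² = 1.69;  (2·δb)² = 9.00
δP = √(10.7) = 3.27 mm
P = 201 mm, so δP/P = 3.27/201 = 0.0163.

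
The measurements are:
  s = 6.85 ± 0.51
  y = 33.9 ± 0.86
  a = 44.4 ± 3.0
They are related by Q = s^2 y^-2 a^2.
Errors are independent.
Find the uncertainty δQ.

Since Q is a product/quotient, work with relative uncertainties:
  (2·δs/s)² = (2×0.0745)² = 0.0222;  (-2·δy/y)² = (-2×0.0254)² = 0.00257;  (2·δa/a)² = (2×0.0676)² = 0.0183
δQ/Q = √(0.0430) = 0.207
Q = 80.5, so δQ = 0.207 × 80.5 = 16.7.

16.7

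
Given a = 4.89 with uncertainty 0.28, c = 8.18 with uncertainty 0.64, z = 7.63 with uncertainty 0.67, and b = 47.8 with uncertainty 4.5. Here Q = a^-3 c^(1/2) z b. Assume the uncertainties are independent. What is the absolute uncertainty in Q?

1.95

Q is a product of powers, so relative uncertainties combine in quadrature:
  (-3·δa/a)² = (-3×0.0573)² = 0.0295;  (½·δc/c)² = (0.5×0.0782)² = 0.00153;  (1·δz/z)² = (1×0.0878)² = 0.00771;  (1·δb/b)² = (1×0.0941)² = 0.00886
δQ/Q = √(0.0476) = 0.218
Q = 8.92, so δQ = 0.218 × 8.92 = 1.95.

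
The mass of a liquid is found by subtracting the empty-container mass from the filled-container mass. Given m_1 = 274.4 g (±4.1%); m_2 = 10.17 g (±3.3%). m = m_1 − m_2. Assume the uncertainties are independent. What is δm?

11.3 g

m is a linear combination, so absolute uncertainties add in quadrature:
  (δm_1)² = 127;  (δm_2)² = 0.113
δm = √(127) = 11.3 g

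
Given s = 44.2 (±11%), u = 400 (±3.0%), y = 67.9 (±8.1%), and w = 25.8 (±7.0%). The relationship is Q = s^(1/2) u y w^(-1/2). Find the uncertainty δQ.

Relative error in a monomial: (δQ/Q)² = Σ (nᵢ · δxᵢ/xᵢ)².
  (½·δs/s)² = (0.5×0.110)² = 0.00302;  (1·δu/u)² = (1×0.0300)² = 0.000900;  (1·δy/y)² = (1×0.0810)² = 0.00656;  (−½·δw/w)² = (-0.5×0.0700)² = 0.00123
δQ/Q = √(0.0117) = 0.108
Q = 35500, so δQ = 0.108 × 35500 = 3850.

3850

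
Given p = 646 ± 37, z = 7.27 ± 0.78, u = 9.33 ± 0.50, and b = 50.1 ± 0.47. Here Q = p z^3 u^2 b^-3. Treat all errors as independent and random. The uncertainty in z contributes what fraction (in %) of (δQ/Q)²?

(δQ/Q)² = (1·δp/p)² + (3·δz/z)² + (2·δu/u)² + (-3·δb/b)²
  p term: (1×0.0573)² = 0.00328
  z term: (3×0.107)² = 0.104
  u term: (2×0.0536)² = 0.0115
  b term: (-3×0.00938)² = 0.000792
Total = 0.119. Share from z = 0.104/0.119 = 0.869.

86.9%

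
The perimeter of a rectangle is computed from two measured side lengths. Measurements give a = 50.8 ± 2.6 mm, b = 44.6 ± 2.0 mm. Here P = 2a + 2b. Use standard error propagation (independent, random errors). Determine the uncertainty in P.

6.56 mm

Absolute uncertainties add in quadrature for a linear combination:
  (2·δa)² = 27.0;  (2·δb)² = 16.0
δP = √(43.0) = 6.56 mm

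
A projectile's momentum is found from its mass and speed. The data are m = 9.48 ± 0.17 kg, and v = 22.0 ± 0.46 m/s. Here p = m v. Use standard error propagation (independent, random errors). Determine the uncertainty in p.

5.74 kg·m/s

Each factor contributes (exponent × relative error)² to (δp/p)²:
  (1·δm/m)² = (1×0.0179)² = 0.000322;  (1·δv/v)² = (1×0.0209)² = 0.000437
δp/p = √(0.000759) = 0.0275
p = 209 kg·m/s, so δp = 0.0275 × 209 = 5.74 kg·m/s.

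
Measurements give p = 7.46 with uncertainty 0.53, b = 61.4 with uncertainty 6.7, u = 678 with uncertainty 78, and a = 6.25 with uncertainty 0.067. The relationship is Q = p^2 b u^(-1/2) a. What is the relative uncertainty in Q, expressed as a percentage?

18.8%

For a monomial Q ∝ p^2, b, u^(-1/2), a, fractional errors add in quadrature:
  (2·δp/p)² = (2×0.0710)² = 0.0202;  (1·δb/b)² = (1×0.109)² = 0.0119;  (−½·δu/u)² = (-0.5×0.115)² = 0.00331;  (1·δa/a)² = (1×0.0107)² = 0.000115
δQ/Q = √(0.0355) = 0.188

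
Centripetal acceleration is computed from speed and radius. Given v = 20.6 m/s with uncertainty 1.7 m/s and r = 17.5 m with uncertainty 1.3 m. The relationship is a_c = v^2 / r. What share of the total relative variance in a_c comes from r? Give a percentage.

16.8%

(δa_c/a_c)² = (2·δv/v)² + (-1·δr/r)²
  v term: (2×0.0825)² = 0.0272
  r term: (-1×0.0743)² = 0.00552
Total = 0.0328. Share from r = 0.00552/0.0328 = 0.168.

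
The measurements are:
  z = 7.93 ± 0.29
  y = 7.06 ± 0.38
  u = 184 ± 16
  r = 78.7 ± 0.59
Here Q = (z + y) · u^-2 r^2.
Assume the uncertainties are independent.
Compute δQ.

Let w = z + y = 15.0. δw = √(δz² + δy²) = √(0.0841 + 0.144) = 0.478, so δw/w = 0.0319.
Q is then a monomial in w, u, r:
δQ/Q = √((δw/w)² + (-2·δu/u)² + (2·δr/r)²) = √(0.00102 + 0.0302 + 0.000225) = 0.177
Q = 2.74, so δQ = 0.177 × 2.74 = 0.487.

0.487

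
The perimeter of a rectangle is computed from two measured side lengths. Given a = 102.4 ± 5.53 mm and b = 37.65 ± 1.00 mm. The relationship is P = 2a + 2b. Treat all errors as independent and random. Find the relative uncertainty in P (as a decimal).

Sums and differences: (δP)² = Σ (cᵢ δxᵢ)².
  (2·δa)² = 122;  (2·δb)² = 4.00
δP = √(126) = 11.2 mm
P = 280.1 mm, so δP/P = 11.2/280.1 = 0.0401.

0.0401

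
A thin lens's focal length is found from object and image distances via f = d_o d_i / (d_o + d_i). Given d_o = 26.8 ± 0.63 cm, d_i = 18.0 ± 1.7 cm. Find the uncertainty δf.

∂f/∂d_o = (d_i/(d_o+d_i))² = 0.161;  ∂f/∂d_i = (d_o/(d_o+d_i))² = 0.358
δf = √((∂f/∂d_o · δd_o)² + (∂f/∂d_i · δd_i)²) = √(0.0103 + 0.370) = 0.617 cm

0.617 cm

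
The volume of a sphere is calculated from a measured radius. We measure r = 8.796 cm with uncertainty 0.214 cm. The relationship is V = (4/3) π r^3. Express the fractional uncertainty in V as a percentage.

7.30%

Since V is a product/quotient, work with relative uncertainties:
  (3·δr/r)² = (3×0.0243)² = 0.00533
δV/V = √(0.00533) = 0.0730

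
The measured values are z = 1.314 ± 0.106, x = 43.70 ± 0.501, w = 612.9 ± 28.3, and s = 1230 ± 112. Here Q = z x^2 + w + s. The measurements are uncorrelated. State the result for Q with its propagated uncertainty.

4352 ± 240

Let p = z·x^2 = 2509. δp/p = √((1·δz/z)² + (2·δx/x)²) = √(0.00651 + 0.000526) = 0.0839, so δp = 210.
Q = p + w + s: δQ = √(δp² + δw² + δs²) = √(44300 + 801 + 12500) = 240
Q = 4352.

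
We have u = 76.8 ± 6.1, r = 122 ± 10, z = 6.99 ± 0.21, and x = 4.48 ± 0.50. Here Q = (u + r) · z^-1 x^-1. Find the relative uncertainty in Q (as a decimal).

0.130

Let w = u + r = 199. δw = √(δu² + δr²) = √(37.2 + 100) = 11.7, so δw/w = 0.0589.
Q is then a monomial in w, z, x:
δQ/Q = √((δw/w)² + (-1·δz/z)² + (-1·δx/x)²) = √(0.00347 + 0.000903 + 0.0125) = 0.130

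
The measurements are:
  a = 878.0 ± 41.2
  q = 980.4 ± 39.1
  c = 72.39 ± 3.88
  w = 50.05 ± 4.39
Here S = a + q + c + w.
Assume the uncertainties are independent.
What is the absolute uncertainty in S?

57.1

For a sum/difference, combine absolute errors in quadrature:
  (δa)² = 1700;  (δq)² = 1530;  (δc)² = 15.1;  (δw)² = 19.3
δS = √(3260) = 57.1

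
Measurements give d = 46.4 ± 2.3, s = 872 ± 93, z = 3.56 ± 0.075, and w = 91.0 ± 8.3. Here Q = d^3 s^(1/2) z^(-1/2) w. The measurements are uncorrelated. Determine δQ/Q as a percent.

18.3%

Since Q is a product/quotient, work with relative uncertainties:
  (3·δd/d)² = (3×0.0496)² = 0.0221;  (½·δs/s)² = (0.5×0.107)² = 0.00284;  (−½·δz/z)² = (-0.5×0.0211)² = 0.000111;  (1·δw/w)² = (1×0.0912)² = 0.00832
δQ/Q = √(0.0334) = 0.183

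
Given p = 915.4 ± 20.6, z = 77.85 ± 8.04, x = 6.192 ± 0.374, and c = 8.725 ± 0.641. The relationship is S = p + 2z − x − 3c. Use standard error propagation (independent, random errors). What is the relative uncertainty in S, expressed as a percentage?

2.52%

Sums and differences: (δS)² = Σ (cᵢ δxᵢ)².
  (δp)² = 424;  (2·δz)² = 259;  (δx)² = 0.140;  (3·δc)² = 3.70
δS = √(687) = 26.2
S = 1039, so δS/S = 26.2/1039 = 0.0252.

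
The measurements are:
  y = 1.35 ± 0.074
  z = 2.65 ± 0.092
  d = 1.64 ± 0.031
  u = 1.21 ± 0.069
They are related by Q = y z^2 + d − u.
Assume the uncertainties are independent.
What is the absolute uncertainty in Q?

0.842

Let p = y·z^2 = 9.48. δp/p = √((1·δy/y)² + (2·δz/z)²) = √(0.00300 + 0.00482) = 0.0885, so δp = 0.839.
Q = p + d − u: δQ = √(δp² + δd² + δu²) = √(0.703 + 0.000961 + 0.00476) = 0.842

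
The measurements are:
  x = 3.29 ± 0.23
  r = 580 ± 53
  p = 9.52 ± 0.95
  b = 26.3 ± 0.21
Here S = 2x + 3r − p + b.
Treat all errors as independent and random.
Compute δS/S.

S is a linear combination, so absolute uncertainties add in quadrature:
  (2·δx)² = 0.212;  (3·δr)² = 25300;  (δp)² = 0.902;  (δb)² = 0.0441
δS = √(25300) = 159
S = 1760, so δS/S = 159/1760 = 0.0902.

0.0902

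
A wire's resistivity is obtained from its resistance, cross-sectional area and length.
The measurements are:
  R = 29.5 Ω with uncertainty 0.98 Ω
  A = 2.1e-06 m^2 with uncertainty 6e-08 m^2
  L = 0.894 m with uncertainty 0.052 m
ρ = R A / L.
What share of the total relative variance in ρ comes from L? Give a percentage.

(δρ/ρ)² = (1·δR/R)² + (1·δA/A)² + (-1·δL/L)²
  R term: (1×0.0332)² = 0.00110
  A term: (1×0.0286)² = 0.000816
  L term: (-1×0.0582)² = 0.00338
Total = 0.00530. Share from L = 0.00338/0.00530 = 0.638.

63.8%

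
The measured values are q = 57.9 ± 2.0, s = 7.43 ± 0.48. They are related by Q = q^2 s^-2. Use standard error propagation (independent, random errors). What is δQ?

8.90

Since Q is a product/quotient, work with relative uncertainties:
  (2·δq/q)² = (2×0.0345)² = 0.00477;  (-2·δs/s)² = (-2×0.0646)² = 0.0167
δQ/Q = √(0.0215) = 0.147
Q = 60.7, so δQ = 0.147 × 60.7 = 8.90.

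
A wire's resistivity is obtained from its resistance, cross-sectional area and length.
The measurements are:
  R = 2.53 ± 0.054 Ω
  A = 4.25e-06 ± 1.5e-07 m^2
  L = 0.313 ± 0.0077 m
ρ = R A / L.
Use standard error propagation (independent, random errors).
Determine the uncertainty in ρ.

For a monomial ρ ∝ R, A, L^-1, fractional errors add in quadrature:
  (1·δR/R)² = (1×0.0213)² = 0.000456;  (1·δA/A)² = (1×0.0353)² = 0.00125;  (-1·δL/L)² = (-1×0.0246)² = 0.000605
δρ/ρ = √(0.00231) = 0.0480
ρ = 3.44e-05 Ω·m, so δρ = 0.0480 × 3.44e-05 = 1.65e-06 Ω·m.

1.65e-06 Ω·m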